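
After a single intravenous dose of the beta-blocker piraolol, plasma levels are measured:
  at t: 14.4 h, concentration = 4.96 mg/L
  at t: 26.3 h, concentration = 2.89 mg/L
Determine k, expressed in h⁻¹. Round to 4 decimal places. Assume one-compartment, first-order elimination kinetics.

0.0454 h⁻¹

k = ln(C₁/C₂) / (t₂ − t₁) = ln(4.96/2.89) / (26.3 − 14.4)
  = 0.5401 / 11.90 = 0.04539 h⁻¹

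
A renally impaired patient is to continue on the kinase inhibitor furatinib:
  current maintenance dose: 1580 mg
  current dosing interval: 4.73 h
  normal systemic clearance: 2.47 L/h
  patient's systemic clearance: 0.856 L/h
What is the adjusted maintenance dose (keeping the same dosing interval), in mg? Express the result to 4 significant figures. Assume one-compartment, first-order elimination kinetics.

547.6 mg

To keep the same average steady-state level, dosing rate must scale with clearance.
CL ratio = 0.856 / 2.47 = 0.3466
New dose (same interval) = 1580 × 0.3466 = 547.6 mg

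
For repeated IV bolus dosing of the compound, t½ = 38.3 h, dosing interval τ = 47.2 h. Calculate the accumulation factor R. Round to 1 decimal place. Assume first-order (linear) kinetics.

1.7

k = ln2 / t½ = 0.693147 / 38.3 = 0.01810 h⁻¹
e^(−kτ) = e^(−0.01810 × 47.2) = 0.4256
Accumulation ratio R = 1 / (1 − e^(−kτ)) = 1 / (1 − 0.4256) = 1.741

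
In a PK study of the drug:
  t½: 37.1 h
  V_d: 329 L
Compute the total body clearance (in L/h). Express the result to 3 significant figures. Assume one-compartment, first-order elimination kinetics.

6.15 L/h

k = ln2 / t½ = 0.693147 / 37.1 = 0.01868 h⁻¹
CL = k × Vd = 0.01868 × 329 = 6.146 L/h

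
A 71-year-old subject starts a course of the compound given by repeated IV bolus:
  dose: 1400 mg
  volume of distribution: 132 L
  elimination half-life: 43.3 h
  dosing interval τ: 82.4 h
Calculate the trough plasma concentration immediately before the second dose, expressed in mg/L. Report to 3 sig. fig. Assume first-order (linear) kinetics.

2.84 mg/L

C₀ per dose = Dose / Vd = 1400 / 132 = 10.61 mg/L
k = ln2 / t½ = 0.693147 / 43.3 = 0.01601 h⁻¹
Fraction remaining after one interval: r = e^(−kτ) = e^(−0.01601 × 82.4) = 0.2673
Before dose 2, 1 dose has been given (aged 1τ).
C_trough = C₀ × r = 10.61 × 0.2673 = 2.836 mg/L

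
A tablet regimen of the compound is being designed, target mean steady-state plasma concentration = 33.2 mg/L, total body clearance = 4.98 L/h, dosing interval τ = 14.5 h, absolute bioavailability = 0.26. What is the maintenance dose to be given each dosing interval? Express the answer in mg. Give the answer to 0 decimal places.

At steady state, F × (Dose/τ) = Css × CL.
Dose = Css × CL × τ / F = 33.2 × 4.980 × 14.5 / 0.26 = 9221 mg

9221 mg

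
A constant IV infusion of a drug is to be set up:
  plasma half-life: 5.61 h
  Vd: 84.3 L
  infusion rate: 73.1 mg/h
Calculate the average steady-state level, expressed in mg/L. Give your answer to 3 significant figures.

k = ln2 / t½ = 0.693147 / 5.61 = 0.1236 h⁻¹
CL = k × Vd = 0.1236 × 84.3 = 10.42 L/h
At steady state Css = R₀ / CL = 73.1 / 10.42 = 7.015 mg/L

7.02 mg/L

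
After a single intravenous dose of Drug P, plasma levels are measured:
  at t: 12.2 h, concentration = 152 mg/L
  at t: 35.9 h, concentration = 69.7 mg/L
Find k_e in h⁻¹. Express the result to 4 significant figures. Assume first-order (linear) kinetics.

0.03290 h⁻¹

k = ln(C₁/C₂) / (t₂ − t₁) = ln(152/69.7) / (35.9 − 12.2)
  = 0.7797 / 23.70 = 0.03290 h⁻¹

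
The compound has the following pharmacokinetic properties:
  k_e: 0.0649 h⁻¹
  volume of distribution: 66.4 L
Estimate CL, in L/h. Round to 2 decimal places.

4.31 L/h

CL = k × Vd = 0.0649 × 66.4 = 4.309 L/h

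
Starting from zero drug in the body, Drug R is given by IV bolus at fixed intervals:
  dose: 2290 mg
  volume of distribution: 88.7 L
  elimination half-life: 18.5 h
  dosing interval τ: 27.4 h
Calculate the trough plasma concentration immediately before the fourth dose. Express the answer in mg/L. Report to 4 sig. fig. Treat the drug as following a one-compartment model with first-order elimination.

13.75 mg/L

C₀ per dose = Dose / Vd = 2290 / 88.7 = 25.82 mg/L
k = ln2 / t½ = 0.693147 / 18.5 = 0.03747 h⁻¹
Fraction remaining after one interval: r = e^(−kτ) = e^(−0.03747 × 27.4) = 0.3582
Before dose 4, 3 doses have been given (aged 1τ, 2τ, 3τ).
C_trough = C₀ × (r + r² + … + r^3) = C₀ × r(1−r^3)/(1−r)
        = 25.82 × 0.3582 × (1 − 0.04596) / (1 − 0.3582) = 13.75 mg/L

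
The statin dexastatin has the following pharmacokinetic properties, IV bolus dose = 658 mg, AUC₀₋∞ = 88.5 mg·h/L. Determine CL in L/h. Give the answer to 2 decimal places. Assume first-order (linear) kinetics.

CL = Dose / AUC = 658 / 88.5 = 7.435 L/h

7.44 L/h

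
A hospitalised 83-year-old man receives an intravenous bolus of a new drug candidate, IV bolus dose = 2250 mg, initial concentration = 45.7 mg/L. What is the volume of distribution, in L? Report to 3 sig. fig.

Vd = Dose / C₀ = 2250 / 45.7 = 49.23 L

49.2 L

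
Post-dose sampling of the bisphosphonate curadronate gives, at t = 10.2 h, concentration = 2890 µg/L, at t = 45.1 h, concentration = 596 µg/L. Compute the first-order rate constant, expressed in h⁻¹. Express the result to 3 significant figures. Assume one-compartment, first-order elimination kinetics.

0.0452 h⁻¹

k = ln(C₁/C₂) / (t₂ − t₁) = ln(2890/596) / (45.1 − 10.2)
  = 1.579 / 34.90 = 0.04524 h⁻¹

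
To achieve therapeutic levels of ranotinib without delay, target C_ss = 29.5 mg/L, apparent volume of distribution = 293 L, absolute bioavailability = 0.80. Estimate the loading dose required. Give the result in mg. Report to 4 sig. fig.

10800 mg

LD = Css × Vd / F = 29.5 × 293 / 0.80 = 10800 mg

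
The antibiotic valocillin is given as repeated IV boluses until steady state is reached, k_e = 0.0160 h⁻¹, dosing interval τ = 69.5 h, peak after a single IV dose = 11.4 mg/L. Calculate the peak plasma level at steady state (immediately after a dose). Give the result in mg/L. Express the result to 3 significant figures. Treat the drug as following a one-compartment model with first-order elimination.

e^(−kτ) = e^(−0.01600 × 69.5) = 0.3289
Accumulation ratio R = 1 / (1 − e^(−kτ)) = 1 / (1 − 0.3289) = 1.490
Steady-state peak = C₀ × R = 11.4 × 1.490 = 16.99 mg/L

17.0 mg/L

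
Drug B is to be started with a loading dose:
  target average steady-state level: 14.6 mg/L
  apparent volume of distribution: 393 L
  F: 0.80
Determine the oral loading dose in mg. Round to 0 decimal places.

LD = Css × Vd / F = 14.6 × 393 / 0.80 = 7172 mg

7172 mg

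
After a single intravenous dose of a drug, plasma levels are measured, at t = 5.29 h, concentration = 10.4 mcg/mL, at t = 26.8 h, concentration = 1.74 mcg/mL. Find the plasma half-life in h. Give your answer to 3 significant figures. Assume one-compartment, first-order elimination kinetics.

k = ln(C₁/C₂) / (t₂ − t₁) = ln(10.4/1.74) / (26.8 − 5.29)
  = 1.788 / 21.51 = 0.08312 h⁻¹
t½ = ln2 / k = 0.693147 / 0.08312 = 8.339 h

8.34 h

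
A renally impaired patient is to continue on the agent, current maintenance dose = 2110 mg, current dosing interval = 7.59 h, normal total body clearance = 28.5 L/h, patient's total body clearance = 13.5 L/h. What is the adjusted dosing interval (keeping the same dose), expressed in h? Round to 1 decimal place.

To keep the same average steady-state level, dosing rate must scale with clearance.
CL ratio = 13.5 / 28.5 = 0.4737
New interval (same dose) = 7.59 / 0.4737 = 16.02 h

16.0 h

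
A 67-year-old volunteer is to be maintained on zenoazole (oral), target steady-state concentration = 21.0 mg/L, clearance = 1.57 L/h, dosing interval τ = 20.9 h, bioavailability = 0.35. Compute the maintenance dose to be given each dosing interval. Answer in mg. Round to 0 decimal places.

At steady state, F × (Dose/τ) = Css × CL.
Dose = Css × CL × τ / F = 21.0 × 1.570 × 20.9 / 0.35 = 1969 mg

1969 mg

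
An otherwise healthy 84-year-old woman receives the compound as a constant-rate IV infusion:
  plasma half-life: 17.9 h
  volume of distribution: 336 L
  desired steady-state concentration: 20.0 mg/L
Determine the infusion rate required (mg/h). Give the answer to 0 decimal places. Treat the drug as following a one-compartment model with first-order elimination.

260 mg/h

k = ln2 / t½ = 0.693147 / 17.9 = 0.03872 h⁻¹
CL = k × Vd = 0.03872 × 336 = 13.01 L/h
At steady state, infusion rate R₀ = Css × CL = 20.0 × 13.01 = 260.2 mg/h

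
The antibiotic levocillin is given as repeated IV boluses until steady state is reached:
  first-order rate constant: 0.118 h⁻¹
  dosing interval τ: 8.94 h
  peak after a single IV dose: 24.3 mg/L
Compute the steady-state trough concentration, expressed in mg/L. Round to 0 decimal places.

e^(−kτ) = e^(−0.1180 × 8.94) = 0.3482
Accumulation ratio R = 1 / (1 − e^(−kτ)) = 1 / (1 − 0.3482) = 1.534
Steady-state trough = C₀ × R × e^(−kτ) = 24.3 × 1.534 × 0.3482 = 12.98 mg/L

13 mg/L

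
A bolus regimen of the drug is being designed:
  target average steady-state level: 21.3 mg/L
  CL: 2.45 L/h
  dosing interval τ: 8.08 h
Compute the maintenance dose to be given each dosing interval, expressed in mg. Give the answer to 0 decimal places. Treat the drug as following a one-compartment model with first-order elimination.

At steady state, Dose/τ = Css × CL.
Dose = Css × CL × τ = 21.3 × 2.450 × 8.08 = 421.7 mg

422 mg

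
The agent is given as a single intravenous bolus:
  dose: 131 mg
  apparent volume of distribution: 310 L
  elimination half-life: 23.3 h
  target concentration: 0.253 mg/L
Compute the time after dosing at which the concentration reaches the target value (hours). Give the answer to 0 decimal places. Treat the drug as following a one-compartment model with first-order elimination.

C₀ = Dose / Vd = 131.0 / 310 = 0.4226 mg/L
k = ln2 / t½ = 0.693147 / 23.3 = 0.02975 h⁻¹
t = ln(C₀ / C) / k = ln(0.4226 / 0.253) / 0.02975
  = ln(1.670) / 0.02975 = 0.5128 / 0.02975 = 17.24 h

17 h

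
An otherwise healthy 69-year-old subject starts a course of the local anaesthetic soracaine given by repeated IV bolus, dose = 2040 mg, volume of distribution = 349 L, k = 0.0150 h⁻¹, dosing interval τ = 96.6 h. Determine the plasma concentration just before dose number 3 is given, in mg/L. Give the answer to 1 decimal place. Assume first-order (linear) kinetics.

C₀ per dose = Dose / Vd = 2040 / 349 = 5.845 mg/L
Fraction remaining after one interval: r = e^(−kτ) = e^(−0.01500 × 96.6) = 0.2348
Before dose 3, 2 doses have been given (aged 1τ, 2τ).
C_trough = C₀ × (r + r²) = 5.845 × (0.2348 + 0.05513) = 1.695 mg/L

1.7 mg/L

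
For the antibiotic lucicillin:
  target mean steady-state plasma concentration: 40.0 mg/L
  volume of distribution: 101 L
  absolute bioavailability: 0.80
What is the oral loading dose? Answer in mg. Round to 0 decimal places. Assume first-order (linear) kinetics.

LD = Css × Vd / F = 40.0 × 101 / 0.80 = 5050 mg

5050 mg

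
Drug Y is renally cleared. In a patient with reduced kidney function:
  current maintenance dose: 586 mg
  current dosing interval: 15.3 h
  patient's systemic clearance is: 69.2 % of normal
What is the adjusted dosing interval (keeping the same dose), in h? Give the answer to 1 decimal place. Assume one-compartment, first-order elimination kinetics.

To keep the same average steady-state level, dosing rate must scale with clearance.
CL ratio = 69.2 / 100 = 0.6920
New interval (same dose) = 15.3 / 0.6920 = 22.11 h

22.1 h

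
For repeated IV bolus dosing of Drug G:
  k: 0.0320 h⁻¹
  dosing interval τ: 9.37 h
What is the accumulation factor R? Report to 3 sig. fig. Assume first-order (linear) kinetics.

3.86

e^(−kτ) = e^(−0.03200 × 9.37) = 0.7409
Accumulation ratio R = 1 / (1 − e^(−kτ)) = 1 / (1 − 0.7409) = 3.860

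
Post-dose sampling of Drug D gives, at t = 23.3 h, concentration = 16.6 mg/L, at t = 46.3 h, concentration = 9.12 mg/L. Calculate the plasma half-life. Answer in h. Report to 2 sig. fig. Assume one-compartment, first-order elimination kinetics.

k = ln(C₁/C₂) / (t₂ − t₁) = ln(16.6/9.12) / (46.3 − 23.3)
  = 0.5989 / 23.00 = 0.02604 h⁻¹
t½ = ln2 / k = 0.693147 / 0.02604 = 26.62 h

27 h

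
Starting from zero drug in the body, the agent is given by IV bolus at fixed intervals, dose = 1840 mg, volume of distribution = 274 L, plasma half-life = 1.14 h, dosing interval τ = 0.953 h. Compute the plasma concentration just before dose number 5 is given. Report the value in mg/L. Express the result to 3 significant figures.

7.71 mg/L

C₀ per dose = Dose / Vd = 1840 / 274 = 6.715 mg/L
k = ln2 / t½ = 0.693147 / 1.14 = 0.6080 h⁻¹
Fraction remaining after one interval: r = e^(−kτ) = e^(−0.6080 × 0.953) = 0.5602
Before dose 5, 4 doses have been given (aged 1τ, 2τ, 3τ, 4τ).
C_trough = C₀ × (r + r² + … + r^4) = C₀ × r(1−r^4)/(1−r)
        = 6.715 × 0.5602 × (1 − 0.09849) / (1 − 0.5602) = 7.711 mg/L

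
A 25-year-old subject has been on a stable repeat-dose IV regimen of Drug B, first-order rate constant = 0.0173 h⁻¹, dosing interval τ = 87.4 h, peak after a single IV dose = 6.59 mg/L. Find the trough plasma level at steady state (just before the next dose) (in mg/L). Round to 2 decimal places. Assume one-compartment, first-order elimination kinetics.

e^(−kτ) = e^(−0.01730 × 87.4) = 0.2205
Accumulation ratio R = 1 / (1 − e^(−kτ)) = 1 / (1 − 0.2205) = 1.283
Steady-state trough = C₀ × R × e^(−kτ) = 6.59 × 1.283 × 0.2205 = 1.864 mg/L

1.86 mg/L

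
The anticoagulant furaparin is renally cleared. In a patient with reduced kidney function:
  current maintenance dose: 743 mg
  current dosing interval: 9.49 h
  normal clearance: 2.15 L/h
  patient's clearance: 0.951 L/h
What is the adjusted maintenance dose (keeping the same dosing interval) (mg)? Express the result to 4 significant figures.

To keep the same average steady-state level, dosing rate must scale with clearance.
CL ratio = 0.951 / 2.15 = 0.4423
New dose (same interval) = 743 × 0.4423 = 328.6 mg

328.6 mg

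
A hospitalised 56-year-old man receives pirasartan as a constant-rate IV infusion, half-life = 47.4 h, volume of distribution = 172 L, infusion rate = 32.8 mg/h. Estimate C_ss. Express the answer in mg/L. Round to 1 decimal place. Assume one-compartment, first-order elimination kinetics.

k = ln2 / t½ = 0.693147 / 47.4 = 0.01462 h⁻¹
CL = k × Vd = 0.01462 × 172 = 2.515 L/h
At steady state Css = R₀ / CL = 32.8 / 2.515 = 13.04 mg/L

13.0 mg/L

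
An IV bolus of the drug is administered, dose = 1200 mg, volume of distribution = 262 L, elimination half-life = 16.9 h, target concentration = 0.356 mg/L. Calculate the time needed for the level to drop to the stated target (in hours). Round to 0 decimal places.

62 h

C₀ = Dose / Vd = 1200 / 262 = 4.580 mg/L
k = ln2 / t½ = 0.693147 / 16.9 = 0.04101 h⁻¹
t = ln(C₀ / C) / k = ln(4.580 / 0.356) / 0.04101
  = ln(12.87) / 0.04101 = 2.555 / 0.04101 = 62.30 h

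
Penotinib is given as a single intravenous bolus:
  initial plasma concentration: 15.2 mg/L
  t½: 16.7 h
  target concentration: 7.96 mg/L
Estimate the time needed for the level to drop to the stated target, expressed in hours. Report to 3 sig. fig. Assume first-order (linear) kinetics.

k = ln2 / t½ = 0.693147 / 16.7 = 0.04151 h⁻¹
t = ln(C₀ / C) / k = ln(15.20 / 7.96) / 0.04151
  = ln(1.910) / 0.04151 = 0.6471 / 0.04151 = 15.59 h

15.6 h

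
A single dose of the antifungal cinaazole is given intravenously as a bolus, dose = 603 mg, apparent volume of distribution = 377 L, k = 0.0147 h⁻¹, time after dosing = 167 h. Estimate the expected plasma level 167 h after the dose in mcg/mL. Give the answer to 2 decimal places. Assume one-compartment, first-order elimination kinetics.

C₀ = Dose / Vd = 603.0 / 377 = 1.599 mg/L
C = C₀ · e^(−k·t) = 1.599 × e^(−0.01470 × 167)
  = 1.599 × 0.08587 = 0.1373 mg/L
(0.1373 mg/L = 0.1373 mcg/mL)

0.14 mcg/mL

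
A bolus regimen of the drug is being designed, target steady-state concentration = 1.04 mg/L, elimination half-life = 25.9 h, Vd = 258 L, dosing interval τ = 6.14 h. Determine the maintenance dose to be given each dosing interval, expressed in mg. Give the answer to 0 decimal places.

k = ln2 / t½ = 0.693147 / 25.9 = 0.02676 h⁻¹
CL = k × Vd = 0.02676 × 258 = 6.904 L/h
At steady state, Dose/τ = Css × CL.
Dose = Css × CL × τ = 1.04 × 6.904 × 6.14 = 44.09 mg

44 mg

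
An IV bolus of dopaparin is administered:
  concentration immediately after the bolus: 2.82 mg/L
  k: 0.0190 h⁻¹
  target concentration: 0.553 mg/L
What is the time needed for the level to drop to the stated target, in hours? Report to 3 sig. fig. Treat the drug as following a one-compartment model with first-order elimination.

85.7 h

t = ln(C₀ / C) / k = ln(2.820 / 0.553) / 0.01900
  = ln(5.099) / 0.01900 = 1.629 / 0.01900 = 85.74 h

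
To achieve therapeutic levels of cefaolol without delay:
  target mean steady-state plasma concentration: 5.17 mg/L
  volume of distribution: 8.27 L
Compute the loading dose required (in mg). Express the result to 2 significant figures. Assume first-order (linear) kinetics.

43 mg

LD = Css × Vd = 5.17 × 8.27 = 42.76 mg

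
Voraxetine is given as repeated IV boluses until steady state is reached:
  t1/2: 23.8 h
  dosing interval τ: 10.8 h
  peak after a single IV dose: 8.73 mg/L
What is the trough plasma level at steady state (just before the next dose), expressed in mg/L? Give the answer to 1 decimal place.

23.6 mg/L

k = ln2 / t½ = 0.693147 / 23.8 = 0.02912 h⁻¹
e^(−kτ) = e^(−0.02912 × 10.8) = 0.7302
Accumulation ratio R = 1 / (1 − e^(−kτ)) = 1 / (1 − 0.7302) = 3.706
Steady-state trough = C₀ × R × e^(−kτ) = 8.73 × 3.706 × 0.7302 = 23.62 mg/L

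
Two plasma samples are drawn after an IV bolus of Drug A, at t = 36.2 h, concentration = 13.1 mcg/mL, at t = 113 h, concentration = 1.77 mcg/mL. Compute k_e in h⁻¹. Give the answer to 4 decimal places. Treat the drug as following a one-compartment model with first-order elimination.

0.0261 h⁻¹

k = ln(C₁/C₂) / (t₂ − t₁) = ln(13.1/1.77) / (113 − 36.2)
  = 2.002 / 76.80 = 0.02607 h⁻¹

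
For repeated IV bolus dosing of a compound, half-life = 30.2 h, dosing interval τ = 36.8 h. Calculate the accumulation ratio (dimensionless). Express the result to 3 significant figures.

1.75

k = ln2 / t½ = 0.693147 / 30.2 = 0.02295 h⁻¹
e^(−kτ) = e^(−0.02295 × 36.8) = 0.4297
Accumulation ratio R = 1 / (1 − e^(−kτ)) = 1 / (1 − 0.4297) = 1.753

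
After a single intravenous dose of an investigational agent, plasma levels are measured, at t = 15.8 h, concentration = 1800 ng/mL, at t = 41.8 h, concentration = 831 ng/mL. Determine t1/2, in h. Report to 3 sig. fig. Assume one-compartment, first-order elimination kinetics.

k = ln(C₁/C₂) / (t₂ − t₁) = ln(1800/831) / (41.8 − 15.8)
  = 0.7729 / 26.00 = 0.02973 h⁻¹
t½ = ln2 / k = 0.693147 / 0.02973 = 23.31 h

23.3 h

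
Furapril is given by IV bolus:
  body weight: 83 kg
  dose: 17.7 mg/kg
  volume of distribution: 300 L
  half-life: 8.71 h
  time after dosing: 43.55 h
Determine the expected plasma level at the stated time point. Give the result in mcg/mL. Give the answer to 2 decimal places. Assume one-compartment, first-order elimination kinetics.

Total dose = 17.7 × 83 = 1469 mg
C₀ = Dose / Vd = 1469 / 300 = 4.897 mg/L
k = ln2 / t½ = 0.693147 / 8.71 = 0.07958 h⁻¹
t / t½ = 43.55 / 8.71 = 5 half-lives
C = C₀ × (1/2)^5 = 4.897 × 0.03125 = 0.1530 mg/L
(0.1530 mg/L = 0.1530 mcg/mL)

0.15 mcg/mL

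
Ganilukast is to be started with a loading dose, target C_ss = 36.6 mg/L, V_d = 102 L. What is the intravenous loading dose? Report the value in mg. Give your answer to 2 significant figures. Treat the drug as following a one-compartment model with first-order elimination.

LD = Css × Vd = 36.6 × 102 = 3733 mg

3700 mg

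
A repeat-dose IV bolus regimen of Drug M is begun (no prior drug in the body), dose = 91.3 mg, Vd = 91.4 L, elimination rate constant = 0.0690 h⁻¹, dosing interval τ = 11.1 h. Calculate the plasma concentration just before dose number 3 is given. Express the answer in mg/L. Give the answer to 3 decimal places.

0.680 mg/L

C₀ per dose = Dose / Vd = 91.3 / 91.4 = 0.9989 mg/L
Fraction remaining after one interval: r = e^(−kτ) = e^(−0.06900 × 11.1) = 0.4649
Before dose 3, 2 doses have been given (aged 1τ, 2τ).
C_trough = C₀ × (r + r²) = 0.9989 × (0.4649 + 0.2161) = 0.6803 mg/L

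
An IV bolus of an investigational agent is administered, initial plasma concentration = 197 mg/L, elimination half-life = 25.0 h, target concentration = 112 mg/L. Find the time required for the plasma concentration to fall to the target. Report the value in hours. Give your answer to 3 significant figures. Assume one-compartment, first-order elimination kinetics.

k = ln2 / t½ = 0.693147 / 25.0 = 0.02773 h⁻¹
t = ln(C₀ / C) / k = ln(197.0 / 112) / 0.02773
  = ln(1.759) / 0.02773 = 0.5647 / 0.02773 = 20.36 h

20.4 h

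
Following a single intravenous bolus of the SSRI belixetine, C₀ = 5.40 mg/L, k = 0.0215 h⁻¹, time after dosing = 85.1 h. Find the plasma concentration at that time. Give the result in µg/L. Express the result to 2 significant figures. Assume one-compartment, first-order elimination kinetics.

870 µg/L

C = C₀ · e^(−k·t) = 5.400 × e^(−0.02150 × 85.1)
  = 5.400 × 0.1605 = 0.8667 mg/L
Convert: 0.8667 mg/L × 1000 = 866.7 µg/L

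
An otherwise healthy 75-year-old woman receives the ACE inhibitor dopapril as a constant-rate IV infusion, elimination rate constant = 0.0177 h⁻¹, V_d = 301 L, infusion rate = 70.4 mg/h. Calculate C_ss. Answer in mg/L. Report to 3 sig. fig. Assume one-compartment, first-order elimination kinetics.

13.2 mg/L

CL = k × Vd = 0.01770 × 301 = 5.328 L/h
At steady state Css = R₀ / CL = 70.4 / 5.328 = 13.21 mg/L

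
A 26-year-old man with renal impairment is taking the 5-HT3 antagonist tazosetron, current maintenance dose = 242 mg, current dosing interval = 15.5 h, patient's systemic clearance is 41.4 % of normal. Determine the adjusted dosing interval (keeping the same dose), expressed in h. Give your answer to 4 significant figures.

To keep the same average steady-state level, dosing rate must scale with clearance.
CL ratio = 41.4 / 100 = 0.4140
New interval (same dose) = 15.5 / 0.4140 = 37.44 h

37.44 h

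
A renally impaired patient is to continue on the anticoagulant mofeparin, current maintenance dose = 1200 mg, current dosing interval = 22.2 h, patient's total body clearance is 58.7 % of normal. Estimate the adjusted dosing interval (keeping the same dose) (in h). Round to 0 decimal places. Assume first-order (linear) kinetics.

38 h

To keep the same average steady-state level, dosing rate must scale with clearance.
CL ratio = 58.7 / 100 = 0.5870
New interval (same dose) = 22.2 / 0.5870 = 37.82 h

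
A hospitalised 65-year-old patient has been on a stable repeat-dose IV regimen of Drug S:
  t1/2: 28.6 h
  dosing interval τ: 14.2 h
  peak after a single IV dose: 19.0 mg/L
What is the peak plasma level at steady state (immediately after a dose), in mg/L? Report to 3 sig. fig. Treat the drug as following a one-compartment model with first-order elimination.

65.3 mg/L

k = ln2 / t½ = 0.693147 / 28.6 = 0.02424 h⁻¹
e^(−kτ) = e^(−0.02424 × 14.2) = 0.7088
Accumulation ratio R = 1 / (1 − e^(−kτ)) = 1 / (1 − 0.7088) = 3.434
Steady-state peak = C₀ × R = 19.0 × 3.434 = 65.25 mg/L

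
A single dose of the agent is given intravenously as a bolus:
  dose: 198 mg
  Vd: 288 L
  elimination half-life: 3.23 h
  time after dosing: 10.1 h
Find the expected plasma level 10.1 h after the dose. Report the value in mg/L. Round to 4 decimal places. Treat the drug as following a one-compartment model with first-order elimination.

C₀ = Dose / Vd = 198.0 / 288 = 0.6875 mg/L
k = ln2 / t½ = 0.693147 / 3.23 = 0.2146 h⁻¹
C = C₀ · e^(−k·t) = 0.6875 × e^(−0.2146 × 10.1)
  = 0.6875 × 0.1145 = 0.07872 mg/L

0.0787 mg/L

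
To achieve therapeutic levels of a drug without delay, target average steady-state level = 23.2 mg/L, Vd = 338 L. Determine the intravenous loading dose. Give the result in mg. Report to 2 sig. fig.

LD = Css × Vd = 23.2 × 338 = 7842 mg

7800 mg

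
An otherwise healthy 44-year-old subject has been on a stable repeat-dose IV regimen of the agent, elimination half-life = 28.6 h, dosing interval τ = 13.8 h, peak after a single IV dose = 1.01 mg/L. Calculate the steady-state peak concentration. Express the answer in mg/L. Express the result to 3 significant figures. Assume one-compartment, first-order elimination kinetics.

k = ln2 / t½ = 0.693147 / 28.6 = 0.02424 h⁻¹
e^(−kτ) = e^(−0.02424 × 13.8) = 0.7157
Accumulation ratio R = 1 / (1 − e^(−kτ)) = 1 / (1 − 0.7157) = 3.517
Steady-state peak = C₀ × R = 1.01 × 3.517 = 3.552 mg/L

3.55 mg/L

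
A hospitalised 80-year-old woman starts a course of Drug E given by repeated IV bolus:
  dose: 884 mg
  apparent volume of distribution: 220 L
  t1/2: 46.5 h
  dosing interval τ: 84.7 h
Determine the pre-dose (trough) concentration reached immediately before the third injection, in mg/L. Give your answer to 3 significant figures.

C₀ per dose = Dose / Vd = 884 / 220 = 4.018 mg/L
k = ln2 / t½ = 0.693147 / 46.5 = 0.01491 h⁻¹
Fraction remaining after one interval: r = e^(−kτ) = e^(−0.01491 × 84.7) = 0.2828
Before dose 3, 2 doses have been given (aged 1τ, 2τ).
C_trough = C₀ × (r + r²) = 4.018 × (0.2828 + 0.07998) = 1.458 mg/L

1.46 mg/L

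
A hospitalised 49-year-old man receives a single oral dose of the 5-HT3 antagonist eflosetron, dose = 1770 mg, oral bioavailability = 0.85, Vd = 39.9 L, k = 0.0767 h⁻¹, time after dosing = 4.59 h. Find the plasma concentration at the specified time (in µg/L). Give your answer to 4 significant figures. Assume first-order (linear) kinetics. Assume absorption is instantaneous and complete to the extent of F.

Amount reaching circulation = F × Dose = 0.85 × 1770 = 1505 mg
C₀ = F·Dose / Vd = 1505 / 39.9 = 37.72 mg/L
C = C₀ · e^(−k·t) = 37.72 × e^(−0.07670 × 4.59)
  = 37.72 × 0.7032 = 26.52 mg/L
Convert: 26.52 mg/L × 1000 = 26520 µg/L

26520 µg/L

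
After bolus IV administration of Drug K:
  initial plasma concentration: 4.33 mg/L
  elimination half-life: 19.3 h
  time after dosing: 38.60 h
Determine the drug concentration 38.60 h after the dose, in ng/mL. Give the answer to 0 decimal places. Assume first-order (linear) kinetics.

1083 ng/mL

k = ln2 / t½ = 0.693147 / 19.3 = 0.03591 h⁻¹
t / t½ = 38.60 / 19.3 = 2 half-lives
C = C₀ × (1/2)^2 = 4.330 × 0.2500 = 1.083 mg/L
Convert: 1.083 mg/L × 1000 = 1083 ng/mL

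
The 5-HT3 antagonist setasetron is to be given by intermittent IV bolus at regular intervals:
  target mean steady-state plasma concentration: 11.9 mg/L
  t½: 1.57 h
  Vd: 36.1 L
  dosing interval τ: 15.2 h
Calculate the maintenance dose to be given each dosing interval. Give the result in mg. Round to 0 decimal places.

k = ln2 / t½ = 0.693147 / 1.57 = 0.4415 h⁻¹
CL = k × Vd = 0.4415 × 36.1 = 15.94 L/h
At steady state, Dose/τ = Css × CL.
Dose = Css × CL × τ = 11.9 × 15.94 × 15.2 = 2883 mg

2883 mg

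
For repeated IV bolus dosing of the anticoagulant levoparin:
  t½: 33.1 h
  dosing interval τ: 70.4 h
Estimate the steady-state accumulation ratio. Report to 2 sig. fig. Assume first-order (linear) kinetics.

k = ln2 / t½ = 0.693147 / 33.1 = 0.02094 h⁻¹
e^(−kτ) = e^(−0.02094 × 70.4) = 0.2290
Accumulation ratio R = 1 / (1 − e^(−kτ)) = 1 / (1 − 0.2290) = 1.297

1.3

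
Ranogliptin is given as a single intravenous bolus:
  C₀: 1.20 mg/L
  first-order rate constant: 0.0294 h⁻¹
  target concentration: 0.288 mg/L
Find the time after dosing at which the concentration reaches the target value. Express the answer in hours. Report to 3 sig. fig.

t = ln(C₀ / C) / k = ln(1.200 / 0.288) / 0.02940
  = ln(4.167) / 0.02940 = 1.427 / 0.02940 = 48.54 h

48.5 h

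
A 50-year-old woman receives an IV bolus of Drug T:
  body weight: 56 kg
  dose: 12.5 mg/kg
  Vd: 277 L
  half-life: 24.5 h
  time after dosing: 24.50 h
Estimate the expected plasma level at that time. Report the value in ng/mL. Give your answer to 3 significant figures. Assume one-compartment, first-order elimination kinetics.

Total dose = 12.5 × 56 = 700.0 mg
C₀ = Dose / Vd = 700.0 / 277 = 2.527 mg/L
k = ln2 / t½ = 0.693147 / 24.5 = 0.02829 h⁻¹
t / t½ = 24.50 / 24.5 = 1 half-lives
C = C₀ × (1/2)^1 = 2.527 × 0.5000 = 1.264 mg/L
Convert: 1.264 mg/L × 1000 = 1264 ng/mL

1260 ng/mL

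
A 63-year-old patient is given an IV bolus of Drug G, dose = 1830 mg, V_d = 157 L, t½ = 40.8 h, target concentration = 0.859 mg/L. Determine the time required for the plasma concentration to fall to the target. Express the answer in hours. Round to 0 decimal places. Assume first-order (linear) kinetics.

C₀ = Dose / Vd = 1830 / 157 = 11.66 mg/L
k = ln2 / t½ = 0.693147 / 40.8 = 0.01699 h⁻¹
t = ln(C₀ / C) / k = ln(11.66 / 0.859) / 0.01699
  = ln(13.57) / 0.01699 = 2.608 / 0.01699 = 153.5 h

154 h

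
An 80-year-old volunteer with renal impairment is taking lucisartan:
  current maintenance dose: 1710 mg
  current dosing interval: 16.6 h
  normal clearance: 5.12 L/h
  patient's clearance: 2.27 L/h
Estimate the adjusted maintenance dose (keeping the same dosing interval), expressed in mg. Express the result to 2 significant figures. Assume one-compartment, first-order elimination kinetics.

760 mg

To keep the same average steady-state level, dosing rate must scale with clearance.
CL ratio = 2.27 / 5.12 = 0.4434
New dose (same interval) = 1710 × 0.4434 = 758.2 mg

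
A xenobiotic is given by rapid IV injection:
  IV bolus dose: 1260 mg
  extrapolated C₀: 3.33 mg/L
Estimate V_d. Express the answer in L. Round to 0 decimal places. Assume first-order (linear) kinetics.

378 L

Vd = Dose / C₀ = 1260 / 3.33 = 378.4 L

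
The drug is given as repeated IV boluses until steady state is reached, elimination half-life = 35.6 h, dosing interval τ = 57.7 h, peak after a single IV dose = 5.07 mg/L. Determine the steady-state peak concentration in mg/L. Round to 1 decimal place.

k = ln2 / t½ = 0.693147 / 35.6 = 0.01947 h⁻¹
e^(−kτ) = e^(−0.01947 × 57.7) = 0.3252
Accumulation ratio R = 1 / (1 − e^(−kτ)) = 1 / (1 − 0.3252) = 1.482
Steady-state peak = C₀ × R = 5.07 × 1.482 = 7.514 mg/L

7.5 mg/L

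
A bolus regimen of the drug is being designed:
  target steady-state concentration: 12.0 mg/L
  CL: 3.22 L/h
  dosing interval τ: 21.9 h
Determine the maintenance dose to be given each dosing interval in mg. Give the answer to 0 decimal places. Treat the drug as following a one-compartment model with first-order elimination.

At steady state, Dose/τ = Css × CL.
Dose = Css × CL × τ = 12.0 × 3.220 × 21.9 = 846.2 mg

846 mg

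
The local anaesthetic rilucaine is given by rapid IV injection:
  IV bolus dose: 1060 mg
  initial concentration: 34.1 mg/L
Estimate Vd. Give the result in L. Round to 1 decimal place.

Vd = Dose / C₀ = 1060 / 34.1 = 31.09 L

31.1 L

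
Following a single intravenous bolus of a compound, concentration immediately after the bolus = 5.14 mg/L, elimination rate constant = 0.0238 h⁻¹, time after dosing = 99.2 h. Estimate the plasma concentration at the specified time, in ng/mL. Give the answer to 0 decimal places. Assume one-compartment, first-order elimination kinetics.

485 ng/mL

C = C₀ · e^(−k·t) = 5.140 × e^(−0.02380 × 99.2)
  = 5.140 × 0.09433 = 0.4849 mg/L
Convert: 0.4849 mg/L × 1000 = 484.9 ng/mL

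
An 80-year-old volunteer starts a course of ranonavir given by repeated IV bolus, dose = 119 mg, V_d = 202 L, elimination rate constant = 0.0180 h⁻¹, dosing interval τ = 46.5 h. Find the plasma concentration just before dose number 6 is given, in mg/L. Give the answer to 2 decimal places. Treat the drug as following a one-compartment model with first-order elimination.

0.44 mg/L

C₀ per dose = Dose / Vd = 119 / 202 = 0.5891 mg/L
Fraction remaining after one interval: r = e^(−kτ) = e^(−0.01800 × 46.5) = 0.4330
Before dose 6, 5 doses have been given (aged 1τ, 2τ, 3τ, 4τ, 5τ).
C_trough = C₀ × (r + r² + … + r^5) = C₀ × r(1−r^5)/(1−r)
        = 0.5891 × 0.4330 × (1 − 0.01522) / (1 − 0.4330) = 0.4430 mg/L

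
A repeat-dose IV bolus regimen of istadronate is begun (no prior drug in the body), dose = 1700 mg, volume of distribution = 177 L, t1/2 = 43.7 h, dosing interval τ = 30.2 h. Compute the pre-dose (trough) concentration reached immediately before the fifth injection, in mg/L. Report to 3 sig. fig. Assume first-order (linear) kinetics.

C₀ per dose = Dose / Vd = 1700 / 177 = 9.605 mg/L
k = ln2 / t½ = 0.693147 / 43.7 = 0.01586 h⁻¹
Fraction remaining after one interval: r = e^(−kτ) = e^(−0.01586 × 30.2) = 0.6194
Before dose 5, 4 doses have been given (aged 1τ, 2τ, 3τ, 4τ).
C_trough = C₀ × (r + r² + … + r^4) = C₀ × r(1−r^4)/(1−r)
        = 9.605 × 0.6194 × (1 − 0.1472) / (1 − 0.6194) = 13.33 mg/L

13.3 mg/L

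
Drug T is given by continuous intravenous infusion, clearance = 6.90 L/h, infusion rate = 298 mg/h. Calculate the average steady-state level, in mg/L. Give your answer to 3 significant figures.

At steady state Css = R₀ / CL = 298 / 6.900 = 43.19 mg/L

43.2 mg/L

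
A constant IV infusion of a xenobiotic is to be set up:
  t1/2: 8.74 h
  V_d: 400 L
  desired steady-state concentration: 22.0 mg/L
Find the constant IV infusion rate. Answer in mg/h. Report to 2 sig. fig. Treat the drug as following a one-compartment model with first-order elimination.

k = ln2 / t½ = 0.693147 / 8.74 = 0.07931 h⁻¹
CL = k × Vd = 0.07931 × 400 = 31.72 L/h
At steady state, infusion rate R₀ = Css × CL = 22.0 × 31.72 = 697.8 mg/h

700 mg/h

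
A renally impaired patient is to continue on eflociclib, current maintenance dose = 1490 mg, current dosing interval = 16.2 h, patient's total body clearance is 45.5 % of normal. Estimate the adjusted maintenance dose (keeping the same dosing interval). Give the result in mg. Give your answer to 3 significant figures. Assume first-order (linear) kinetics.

To keep the same average steady-state level, dosing rate must scale with clearance.
CL ratio = 45.5 / 100 = 0.4550
New dose (same interval) = 1490 × 0.4550 = 678.0 mg

678 mg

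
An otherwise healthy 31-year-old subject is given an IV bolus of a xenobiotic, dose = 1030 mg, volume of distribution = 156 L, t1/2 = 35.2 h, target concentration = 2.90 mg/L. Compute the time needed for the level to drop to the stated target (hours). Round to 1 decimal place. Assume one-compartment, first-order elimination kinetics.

C₀ = Dose / Vd = 1030 / 156 = 6.603 mg/L
k = ln2 / t½ = 0.693147 / 35.2 = 0.01969 h⁻¹
t = ln(C₀ / C) / k = ln(6.603 / 2.90) / 0.01969
  = ln(2.277) / 0.01969 = 0.8229 / 0.01969 = 41.79 h

41.8 h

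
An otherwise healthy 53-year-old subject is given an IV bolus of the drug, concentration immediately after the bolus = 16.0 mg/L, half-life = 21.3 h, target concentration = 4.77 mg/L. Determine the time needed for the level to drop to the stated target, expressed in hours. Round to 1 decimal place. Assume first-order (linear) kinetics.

k = ln2 / t½ = 0.693147 / 21.3 = 0.03254 h⁻¹
t = ln(C₀ / C) / k = ln(16.00 / 4.77) / 0.03254
  = ln(3.354) / 0.03254 = 1.210 / 0.03254 = 37.19 h

37.2 h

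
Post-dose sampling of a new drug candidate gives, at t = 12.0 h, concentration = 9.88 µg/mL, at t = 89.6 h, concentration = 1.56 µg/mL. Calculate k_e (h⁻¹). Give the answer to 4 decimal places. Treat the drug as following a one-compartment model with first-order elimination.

k = ln(C₁/C₂) / (t₂ − t₁) = ln(9.88/1.56) / (89.6 − 12.0)
  = 1.846 / 77.60 = 0.02379 h⁻¹

0.0238 h⁻¹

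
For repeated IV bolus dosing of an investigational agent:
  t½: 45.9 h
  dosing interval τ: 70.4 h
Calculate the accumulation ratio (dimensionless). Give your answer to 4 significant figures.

1.528

k = ln2 / t½ = 0.693147 / 45.9 = 0.01510 h⁻¹
e^(−kτ) = e^(−0.01510 × 70.4) = 0.3454
Accumulation ratio R = 1 / (1 − e^(−kτ)) = 1 / (1 − 0.3454) = 1.528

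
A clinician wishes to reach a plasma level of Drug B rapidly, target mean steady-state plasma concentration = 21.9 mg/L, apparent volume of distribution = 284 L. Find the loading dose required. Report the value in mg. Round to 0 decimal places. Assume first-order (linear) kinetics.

6220 mg

LD = Css × Vd = 21.9 × 284 = 6220 mg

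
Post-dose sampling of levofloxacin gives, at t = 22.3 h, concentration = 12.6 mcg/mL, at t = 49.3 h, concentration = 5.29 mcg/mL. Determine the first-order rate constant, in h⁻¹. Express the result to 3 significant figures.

0.0321 h⁻¹

k = ln(C₁/C₂) / (t₂ − t₁) = ln(12.6/5.29) / (49.3 − 22.3)
  = 0.8679 / 27.00 = 0.03214 h⁻¹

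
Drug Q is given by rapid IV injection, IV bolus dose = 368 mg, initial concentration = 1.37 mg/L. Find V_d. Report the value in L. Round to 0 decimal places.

269 L

Vd = Dose / C₀ = 368.0 / 1.37 = 268.6 L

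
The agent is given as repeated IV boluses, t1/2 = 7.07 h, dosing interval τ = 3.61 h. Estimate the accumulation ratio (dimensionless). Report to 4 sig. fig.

3.355

k = ln2 / t½ = 0.693147 / 7.07 = 0.09804 h⁻¹
e^(−kτ) = e^(−0.09804 × 3.61) = 0.7019
Accumulation ratio R = 1 / (1 − e^(−kτ)) = 1 / (1 − 0.7019) = 3.355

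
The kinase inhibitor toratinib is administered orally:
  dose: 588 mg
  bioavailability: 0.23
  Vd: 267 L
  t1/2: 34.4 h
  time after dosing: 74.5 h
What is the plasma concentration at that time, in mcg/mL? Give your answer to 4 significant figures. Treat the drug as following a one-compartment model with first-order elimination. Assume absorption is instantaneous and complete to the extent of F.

0.1129 mcg/mL

Amount reaching circulation = F × Dose = 0.23 × 588.0 = 135.2 mg
C₀ = F·Dose / Vd = 135.2 / 267 = 0.5064 mg/L
k = ln2 / t½ = 0.693147 / 34.4 = 0.02015 h⁻¹
C = C₀ · e^(−k·t) = 0.5064 × e^(−0.02015 × 74.5)
  = 0.5064 × 0.2229 = 0.1129 mg/L
(0.1129 mg/L = 0.1129 mcg/mL)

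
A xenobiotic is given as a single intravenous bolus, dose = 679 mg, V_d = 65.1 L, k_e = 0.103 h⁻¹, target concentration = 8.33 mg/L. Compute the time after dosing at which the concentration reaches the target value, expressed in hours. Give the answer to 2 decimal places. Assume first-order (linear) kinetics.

C₀ = Dose / Vd = 679.0 / 65.1 = 10.43 mg/L
t = ln(C₀ / C) / k = ln(10.43 / 8.33) / 0.1030
  = ln(1.252) / 0.1030 = 0.2247 / 0.1030 = 2.182 h

2.18 h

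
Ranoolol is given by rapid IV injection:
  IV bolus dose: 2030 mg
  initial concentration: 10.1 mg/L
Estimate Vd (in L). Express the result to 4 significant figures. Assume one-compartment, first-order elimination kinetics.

201.0 L

Vd = Dose / C₀ = 2030 / 10.1 = 201.0 L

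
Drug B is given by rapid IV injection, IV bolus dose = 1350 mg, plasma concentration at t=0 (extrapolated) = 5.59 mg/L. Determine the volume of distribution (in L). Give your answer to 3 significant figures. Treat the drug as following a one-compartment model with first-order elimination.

Vd = Dose / C₀ = 1350 / 5.59 = 241.5 L

242 L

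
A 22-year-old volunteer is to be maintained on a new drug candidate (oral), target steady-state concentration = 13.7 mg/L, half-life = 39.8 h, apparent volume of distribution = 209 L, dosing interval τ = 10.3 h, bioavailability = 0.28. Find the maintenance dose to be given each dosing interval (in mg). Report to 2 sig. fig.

1800 mg

k = ln2 / t½ = 0.693147 / 39.8 = 0.01742 h⁻¹
CL = k × Vd = 0.01742 × 209 = 3.641 L/h
At steady state, F × (Dose/τ) = Css × CL.
Dose = Css × CL × τ / F = 13.7 × 3.641 × 10.3 / 0.28 = 1835 mg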